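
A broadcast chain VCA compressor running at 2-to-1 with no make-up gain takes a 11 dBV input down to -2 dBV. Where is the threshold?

-15 dBV

Let T be the threshold. Output overshoot = (input overshoot)/R, so -2 − T = (11 − T)/2.
2·(-2 − T) = 11 − T → 1·T = -4 − 11 = -15.
T = -15/1 = -15 dBV.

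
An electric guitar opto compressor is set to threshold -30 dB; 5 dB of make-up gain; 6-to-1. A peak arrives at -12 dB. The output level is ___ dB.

Overshoot: -12 − (-30) = 18 dB.
6:1 compression reduces that to 18/6 = 3 dB over.
So the level is -30 + 3 = -27 dB; make-up adds 5 dB, giving -22 dB.

-22 dB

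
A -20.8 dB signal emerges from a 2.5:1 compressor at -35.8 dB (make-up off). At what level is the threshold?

Let T be the threshold. Output overshoot = (input overshoot)/R, so -35.8 − T = (-20.8 − T)/2.5.
2.5·(-35.8 − T) = -20.8 − T → 1.5·T = -89.5 − (-20.8) = -68.7.
T = -68.7/1.5 = -45.8 dB.

-45.8 dB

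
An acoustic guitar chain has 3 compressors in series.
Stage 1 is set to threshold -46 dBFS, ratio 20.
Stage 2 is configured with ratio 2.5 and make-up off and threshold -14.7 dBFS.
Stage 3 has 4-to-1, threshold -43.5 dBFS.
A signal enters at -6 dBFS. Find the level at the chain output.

-44 dBFS

Stage 1: overshoot 40 dB → 40/20 = 2 dB → -44 dBFS.
Stage 2: -44 dBFS ≤ -14.7 dBFS, so stage 2 doesn't engage; output -44 dBFS.
Stage 3: -44 dBFS ≤ -43.5 dBFS, so stage 3 doesn't engage; output -44 dBFS.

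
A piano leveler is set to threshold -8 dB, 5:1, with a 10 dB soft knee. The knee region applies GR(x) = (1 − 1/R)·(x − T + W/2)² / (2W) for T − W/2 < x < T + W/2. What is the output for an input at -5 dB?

x − T + W/2 = -5 − (-8) + 5 = 8.
GR = (1 − 1/5) × 8² / 20 = 0.8 × 64 / 20 = 2.56 dB.
Output = -5 − 2.56 = -7.56 dB.

-7.56 dB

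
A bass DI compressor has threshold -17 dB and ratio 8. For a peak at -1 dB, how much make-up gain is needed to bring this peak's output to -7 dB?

8 dB

Overshoot 16 dB → 16/8 = 2 dB after compression, so the compressed level is -17 + 2 = -15 dB.
Make-up = target − compressed = -7 − (-15) = 8 dB.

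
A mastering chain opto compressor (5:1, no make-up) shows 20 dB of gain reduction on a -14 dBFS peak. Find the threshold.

Gain reduction = -14 − (-34) = 20 dB; output overshoot = GR / (R − 1) = 20 / 4 = 5 dB.
Threshold = output − output overshoot = -34 − 5 = -39 dBFS.

-39 dBFS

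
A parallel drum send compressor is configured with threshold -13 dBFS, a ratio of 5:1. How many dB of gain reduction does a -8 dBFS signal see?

4 dB

Overshoot = -8 − (-13) = 5 dB.
After 5:1 compression the overshoot becomes 5/5 = 1 dB.
GR = overshoot in − overshoot out = 5 − 1 = 4 dB.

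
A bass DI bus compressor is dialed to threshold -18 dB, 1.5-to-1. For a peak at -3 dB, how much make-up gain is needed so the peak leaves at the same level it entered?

The peak compresses to -18 + 15/1.5 = -8 dB.
To reach -3 dB requires -3 − (-8) = 5 dB of make-up.

5 dB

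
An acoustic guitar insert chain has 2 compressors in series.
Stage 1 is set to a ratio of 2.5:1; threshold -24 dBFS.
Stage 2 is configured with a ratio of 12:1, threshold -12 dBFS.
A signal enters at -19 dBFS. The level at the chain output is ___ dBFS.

Stage 1: overshoot 5 dB → 5/2.5 = 2 dB → -22 dBFS.
Stage 2: -22 dBFS ≤ -12 dBFS, so stage 2 doesn't engage; output -22 dBFS.

-22 dBFS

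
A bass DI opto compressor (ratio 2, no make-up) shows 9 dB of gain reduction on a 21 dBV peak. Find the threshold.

3 dBV

Let T be the threshold. Output overshoot = (input overshoot)/R, so 12 − T = (21 − T)/2.
2·(12 − T) = 21 − T → 1·T = 24 − 21 = 3.
T = 3/1 = 3 dBV.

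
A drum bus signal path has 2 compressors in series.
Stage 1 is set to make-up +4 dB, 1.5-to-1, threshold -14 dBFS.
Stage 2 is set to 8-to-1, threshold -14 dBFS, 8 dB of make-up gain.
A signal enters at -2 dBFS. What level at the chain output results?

-4.5 dBFS

Stage 1: 12 dB above -14 dBFS, reduced 1.5:1 to 8 dB above → -6 dBFS; +4 dB make-up → -2 dBFS.
Stage 2: -2 dBFS is 12 dB over -14 dBFS; at 8:1 that becomes 1.5 dB over, giving -12.5 dBFS; +8 dB make-up → -4.5 dBFS.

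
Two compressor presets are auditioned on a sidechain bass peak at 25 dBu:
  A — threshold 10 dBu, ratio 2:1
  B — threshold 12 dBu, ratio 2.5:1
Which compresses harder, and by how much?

B, by 0.3 dB

A: 15 dB over, compressed to 7.5 dB over, so 7.5 dB of GR.
B: 13 dB over, compressed to 5.2 dB over, so 7.8 dB of GR.
B applies 0.3 dB more gain reduction.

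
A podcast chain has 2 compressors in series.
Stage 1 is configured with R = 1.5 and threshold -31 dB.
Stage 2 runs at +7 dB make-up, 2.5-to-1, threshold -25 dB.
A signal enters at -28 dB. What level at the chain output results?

Stage 1: -28 dB is 3 dB over -31 dB; at 1.5:1 that becomes 2 dB over, giving -29 dB.
Stage 2: -29 dB is at or below the -25 dB threshold — no compression; make-up brings it to -22 dB.

-22 dB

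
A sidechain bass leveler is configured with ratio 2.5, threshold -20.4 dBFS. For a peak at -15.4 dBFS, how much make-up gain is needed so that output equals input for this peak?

Overshoot 5 dB → 5/2.5 = 2 dB after compression, so the compressed level is -20.4 + 2 = -18.4 dBFS.
Make-up = target − compressed = -15.4 − (-18.4) = 3 dB.

3 dB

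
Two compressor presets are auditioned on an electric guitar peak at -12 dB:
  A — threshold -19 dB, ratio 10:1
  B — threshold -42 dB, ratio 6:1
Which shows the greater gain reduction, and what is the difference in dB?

A: 7 dB over, compressed to 0.7 dB over, so 6.3 dB of GR.
B: 30 dB over, compressed to 5 dB over, so 25 dB of GR.
B reduces 18.7 dB more.

B, by 18.7 dB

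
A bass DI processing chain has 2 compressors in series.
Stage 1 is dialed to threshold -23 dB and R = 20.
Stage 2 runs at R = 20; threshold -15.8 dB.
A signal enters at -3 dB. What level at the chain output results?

Stage 1: 20 dB above -23 dB, reduced 20:1 to 1 dB above → -22 dB.
Stage 2: -22 dB ≤ -15.8 dB, so stage 2 doesn't engage; output -22 dB.

-22 dB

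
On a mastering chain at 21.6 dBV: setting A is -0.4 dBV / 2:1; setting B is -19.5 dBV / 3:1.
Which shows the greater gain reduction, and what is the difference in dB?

B, by 16.4 dB

A: 22 dB over, compressed to 11 dB over, so 11 dB of GR.
B: 41.1 dB over, compressed to 13.7 dB over, so 27.4 dB of GR.
B reduces 16.4 dB more.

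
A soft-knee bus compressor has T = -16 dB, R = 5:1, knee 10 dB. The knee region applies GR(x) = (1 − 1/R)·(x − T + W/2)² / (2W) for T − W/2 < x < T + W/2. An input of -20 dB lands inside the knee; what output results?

-20.04 dB

x − T + W/2 = -20 − (-16) + 5 = 1.
GR = (1 − 1/5) × 1² / 20 = 0.8 × 1 / 20 = 0.04 dB.
Output = -20 − 0.04 = -20.04 dB.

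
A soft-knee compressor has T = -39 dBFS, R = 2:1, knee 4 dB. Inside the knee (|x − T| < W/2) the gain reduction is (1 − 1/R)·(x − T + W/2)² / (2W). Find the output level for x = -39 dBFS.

x − T + W/2 = -39 − (-39) + 2 = 2.
GR = (1 − 1/2) × 2² / 8 = 0.5 × 4 / 8 = 0.25 dB.
Output = -39 − 0.25 = -39.25 dBFS.

-39.25 dBFS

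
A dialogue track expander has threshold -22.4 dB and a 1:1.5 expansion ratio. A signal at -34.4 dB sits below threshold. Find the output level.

-40.4 dB

Below threshold, a 1:1.5 expander applies gain = (1.5−1)×(T − x) of attenuation.
(1.5−1) × 12 = 6 dB, so output = -34.4 − 6 = -40.4 dB.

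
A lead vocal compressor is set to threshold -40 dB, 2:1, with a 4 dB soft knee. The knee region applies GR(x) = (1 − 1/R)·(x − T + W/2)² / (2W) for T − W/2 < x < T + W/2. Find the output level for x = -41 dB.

-41.0625 dB

x − T + W/2 = -41 − (-40) + 2 = 1.
GR = (1 − 1/2) × 1² / 8 = 0.5 × 1 / 8 = 0.0625 dB.
Output = -41 − 0.0625 = -41.0625 dB.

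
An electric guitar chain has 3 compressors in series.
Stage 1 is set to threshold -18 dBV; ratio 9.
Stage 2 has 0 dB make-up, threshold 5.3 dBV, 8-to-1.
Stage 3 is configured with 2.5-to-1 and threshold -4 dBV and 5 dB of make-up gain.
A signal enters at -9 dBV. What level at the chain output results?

-12 dBV

Stage 1: -9 dBV is 9 dB over -18 dBV; at 9:1 that becomes 1 dB over, giving -17 dBV.
Stage 2: -17 dBV ≤ 5.3 dBV, so stage 2 doesn't engage; output -17 dBV.
Stage 3: -17 dBV ≤ -4 dBV, so stage 3 doesn't engage; make-up brings it to -12 dBV.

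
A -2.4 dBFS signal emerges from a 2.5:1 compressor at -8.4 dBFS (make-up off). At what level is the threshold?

-12.4 dBFS

Input is 10 dB above T (since output overshoot × R = input overshoot: (-8.4 − T)·2.5 = -2.4 − T gives T = -12.4 dBFS).
Check: -12.4 + (-2.4 − (-12.4))/2.5 = -12.4 + 4 = -8.4 dBFS. ✓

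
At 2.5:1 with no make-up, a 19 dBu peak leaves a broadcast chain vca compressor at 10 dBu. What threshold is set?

Let T be the threshold. Output overshoot = (input overshoot)/R, so 10 − T = (19 − T)/2.5.
2.5·(10 − T) = 19 − T → 1.5·T = 25 − 19 = 6.
T = 6/1.5 = 4 dBu.

4 dBu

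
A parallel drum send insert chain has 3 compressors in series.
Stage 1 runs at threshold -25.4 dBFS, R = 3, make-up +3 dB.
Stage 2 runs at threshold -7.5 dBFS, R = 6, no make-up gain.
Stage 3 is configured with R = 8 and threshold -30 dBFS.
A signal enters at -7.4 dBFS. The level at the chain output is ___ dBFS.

Stage 1: -7.4 dBFS is 18 dB over -25.4 dBFS; at 3:1 that becomes 6 dB over, giving -19.4 dBFS; +3 dB make-up → -16.4 dBFS.
Stage 2: -16.4 dBFS is at or below the -7.5 dBFS threshold — no compression; output -16.4 dBFS.
Stage 3: overshoot 13.6 dB → 13.6/8 = 1.7 dB → -28.3 dBFS.

-28.3 dBFS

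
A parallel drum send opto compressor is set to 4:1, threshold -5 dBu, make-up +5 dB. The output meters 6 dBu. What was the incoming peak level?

19 dBu

Remove make-up: 6 − 5 = 1 dBu.
That's 6 dB above the -5 dBu threshold.
Before 4:1 compression the overshoot was 6 × 4 = 24 dB, so input = -5 + 24 = 19 dBu.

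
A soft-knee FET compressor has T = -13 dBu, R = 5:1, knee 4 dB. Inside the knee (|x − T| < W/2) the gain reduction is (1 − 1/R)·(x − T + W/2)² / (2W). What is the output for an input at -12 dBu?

-12.9 dBu

x − T + W/2 = -12 − (-13) + 2 = 3.
GR = (1 − 1/5) × 3² / 8 = 0.8 × 9 / 8 = 0.9 dB.
Output = -12 − 0.9 = -12.9 dBu.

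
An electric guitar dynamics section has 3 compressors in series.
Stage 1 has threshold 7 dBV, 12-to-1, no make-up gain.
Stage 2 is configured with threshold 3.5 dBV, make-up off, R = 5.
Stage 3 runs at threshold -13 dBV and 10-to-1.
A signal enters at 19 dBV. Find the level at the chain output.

-11.26 dBV

Stage 1: 12 dB above 7 dBV, reduced 12:1 to 1 dB above → 8 dBV.
Stage 2: 8 dBV is 4.5 dB over 3.5 dBV; at 5:1 that becomes 0.9 dB over, giving 4.4 dBV.
Stage 3: 17.4 dB above -13 dBV, reduced 10:1 to 1.74 dB above → -11.26 dBV.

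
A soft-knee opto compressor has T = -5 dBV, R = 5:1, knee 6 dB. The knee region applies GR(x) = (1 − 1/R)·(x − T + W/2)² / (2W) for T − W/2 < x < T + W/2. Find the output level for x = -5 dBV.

-5.6 dBV

x − T + W/2 = -5 − (-5) + 3 = 3.
GR = (1 − 1/5) × 3² / 12 = 0.8 × 9 / 12 = 0.6 dB.
Output = -5 − 0.6 = -5.6 dBV.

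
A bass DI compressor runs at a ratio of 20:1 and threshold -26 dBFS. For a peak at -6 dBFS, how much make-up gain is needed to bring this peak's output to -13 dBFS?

Without make-up, output = threshold + overshoot/20 = -26 + 1 = -25 dBFS.
Gap to target: 12 dB.

12 dB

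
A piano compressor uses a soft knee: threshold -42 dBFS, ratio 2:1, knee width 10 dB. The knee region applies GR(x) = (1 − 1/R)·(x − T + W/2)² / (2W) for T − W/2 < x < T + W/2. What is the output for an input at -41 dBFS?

x − T + W/2 = -41 − (-42) + 5 = 6.
GR = (1 − 1/2) × 6² / 20 = 0.5 × 36 / 20 = 0.9 dB.
Output = -41 − 0.9 = -41.9 dBFS.

-41.9 dBFS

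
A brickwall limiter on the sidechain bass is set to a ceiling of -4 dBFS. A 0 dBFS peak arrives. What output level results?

-4 dBFS

The limiter clamps the peak to its -4 dBFS ceiling.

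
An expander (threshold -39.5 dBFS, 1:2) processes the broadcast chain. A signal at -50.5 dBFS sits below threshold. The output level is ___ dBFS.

-61.5 dBFS

Below threshold, a 1:2 expander applies gain = (2−1)×(T − x) of attenuation.
(2−1) × 11 = 11 dB, so output = -50.5 − 11 = -61.5 dBFS.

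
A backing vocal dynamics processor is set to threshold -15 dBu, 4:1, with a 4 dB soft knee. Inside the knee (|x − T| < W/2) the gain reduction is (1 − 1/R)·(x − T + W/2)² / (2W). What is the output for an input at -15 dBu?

-15.375 dBu

x − T + W/2 = -15 − (-15) + 2 = 2.
GR = (1 − 1/4) × 2² / 8 = 0.75 × 4 / 8 = 0.375 dB.
Output = -15 − 0.375 = -15.375 dBu.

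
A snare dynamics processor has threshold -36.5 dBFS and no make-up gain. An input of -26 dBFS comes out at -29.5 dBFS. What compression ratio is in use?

1.5:1

Input overshoot = -26 − (-36.5) = 10.5 dB; output overshoot = -29.5 − (-36.5) = 7 dB.
Ratio = 10.5 / 7 = 1.5.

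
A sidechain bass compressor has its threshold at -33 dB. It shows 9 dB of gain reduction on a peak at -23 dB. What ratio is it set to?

10:1

Input overshoot = -23 − (-33) = 10 dB.
Output overshoot = 10 − 9 = 1 dB.
Ratio = input overshoot / output overshoot = 10 / 1 = 10.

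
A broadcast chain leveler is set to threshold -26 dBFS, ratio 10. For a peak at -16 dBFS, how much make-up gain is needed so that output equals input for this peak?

The peak compresses to -26 + 10/10 = -25 dBFS.
To reach -16 dBFS requires -16 − (-25) = 9 dB of make-up.

9 dB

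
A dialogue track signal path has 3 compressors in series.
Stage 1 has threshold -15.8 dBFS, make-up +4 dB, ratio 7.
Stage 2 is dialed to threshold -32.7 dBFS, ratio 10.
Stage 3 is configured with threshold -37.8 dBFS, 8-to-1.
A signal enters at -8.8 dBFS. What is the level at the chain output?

Stage 1: 7 dB above -15.8 dBFS, reduced 7:1 to 1 dB above → -14.8 dBFS; +4 dB make-up → -10.8 dBFS.
Stage 2: 21.9 dB above -32.7 dBFS, reduced 10:1 to 2.19 dB above → -30.51 dBFS.
Stage 3: overshoot 7.29 dB → 7.29/8 = 0.91125 dB → -36.88875 dBFS.

-36.88875 dBFS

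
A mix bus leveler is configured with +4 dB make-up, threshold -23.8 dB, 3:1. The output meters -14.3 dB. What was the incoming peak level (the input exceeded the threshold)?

-7.3 dB

Remove make-up: -14.3 − 4 = -18.3 dB.
The compressed level sits -18.3 − (-23.8) = 5.5 dB over threshold.
Input overshoot = R × output overshoot = 16.5 dB → input = -23.8 + 16.5 = -7.3 dB.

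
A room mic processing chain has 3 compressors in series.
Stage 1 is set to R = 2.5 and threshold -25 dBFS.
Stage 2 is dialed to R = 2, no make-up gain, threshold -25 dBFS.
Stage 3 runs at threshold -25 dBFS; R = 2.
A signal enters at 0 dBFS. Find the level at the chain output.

Stage 1: 0 dBFS is 25 dB over -25 dBFS; at 2.5:1 that becomes 10 dB over, giving -15 dBFS.
Stage 2: -15 dBFS is 10 dB over -25 dBFS; at 2:1 that becomes 5 dB over, giving -20 dBFS.
Stage 3: 5 dB above -25 dBFS, reduced 2:1 to 2.5 dB above → -22.5 dBFS.

-22.5 dBFS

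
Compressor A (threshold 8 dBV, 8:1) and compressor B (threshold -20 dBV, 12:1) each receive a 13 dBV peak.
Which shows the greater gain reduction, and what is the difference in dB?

B, by 25.875 dB

A: GR = 5 − 5/8 = 4.375 dB.
B: GR = 33 − 33/12 = 30.25 dB.
B applies 25.875 dB more gain reduction.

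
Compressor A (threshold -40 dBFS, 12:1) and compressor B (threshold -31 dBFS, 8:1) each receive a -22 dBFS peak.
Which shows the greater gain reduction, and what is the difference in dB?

A: GR = 18 − 18/12 = 16.5 dB.
B: GR = 9 − 9/8 = 7.875 dB.
Difference: 8.625 dB in favour of A.

A, by 8.625 dB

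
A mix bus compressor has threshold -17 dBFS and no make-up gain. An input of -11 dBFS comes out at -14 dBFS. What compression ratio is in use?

2:1

Input overshoot = -11 − (-17) = 6 dB; output overshoot = -14 − (-17) = 3 dB.
Ratio = 6 / 3 = 2.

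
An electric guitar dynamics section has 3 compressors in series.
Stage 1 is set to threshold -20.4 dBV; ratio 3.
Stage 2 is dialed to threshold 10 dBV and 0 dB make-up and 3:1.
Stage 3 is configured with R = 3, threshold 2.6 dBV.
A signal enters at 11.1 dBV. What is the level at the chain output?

Stage 1: 31.5 dB above -20.4 dBV, reduced 3:1 to 10.5 dB above → -9.9 dBV.
Stage 2: -9.9 dBV ≤ 10 dBV, so stage 2 doesn't engage; output -9.9 dBV.
Stage 3: -9.9 dBV ≤ 2.6 dBV, so stage 3 doesn't engage; output -9.9 dBV.

-9.9 dBV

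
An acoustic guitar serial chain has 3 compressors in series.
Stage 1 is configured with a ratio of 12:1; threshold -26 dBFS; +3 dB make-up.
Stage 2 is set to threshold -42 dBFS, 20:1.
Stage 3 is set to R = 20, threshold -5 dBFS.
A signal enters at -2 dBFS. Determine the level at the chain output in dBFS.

-40.95 dBFS

Stage 1: -2 dBFS is 24 dB over -26 dBFS; at 12:1 that becomes 2 dB over, giving -24 dBFS; +3 dB make-up → -21 dBFS.
Stage 2: overshoot 21 dB → 21/20 = 1.05 dB → -40.95 dBFS.
Stage 3: below threshold (-40.95 ≤ -5); passes unchanged; output -40.95 dBFS.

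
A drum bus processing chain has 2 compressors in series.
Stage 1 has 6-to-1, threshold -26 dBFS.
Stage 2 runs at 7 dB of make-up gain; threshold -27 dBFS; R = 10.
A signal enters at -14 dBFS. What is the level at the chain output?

Stage 1: -14 dBFS is 12 dB over -26 dBFS; at 6:1 that becomes 2 dB over, giving -24 dBFS.
Stage 2: 3 dB above -27 dBFS, reduced 10:1 to 0.3 dB above → -26.7 dBFS; +7 dB make-up → -19.7 dBFS.

-19.7 dBFS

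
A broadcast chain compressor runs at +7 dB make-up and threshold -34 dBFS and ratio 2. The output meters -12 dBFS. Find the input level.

Stripping the +7 dB make-up gives -19 dBFS at the gain stage.
The compressed level sits -19 − (-34) = 15 dB over threshold.
Before 2:1 compression the overshoot was 15 × 2 = 30 dB, so input = -34 + 30 = -4 dBFS.

-4 dBFS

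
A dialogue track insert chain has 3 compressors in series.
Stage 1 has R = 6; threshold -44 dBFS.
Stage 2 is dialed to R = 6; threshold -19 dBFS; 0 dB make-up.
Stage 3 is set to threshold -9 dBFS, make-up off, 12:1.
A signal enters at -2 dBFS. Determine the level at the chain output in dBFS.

-37 dBFS

Stage 1: overshoot 42 dB → 42/6 = 7 dB → -37 dBFS.
Stage 2: -37 dBFS is at or below the -19 dBFS threshold — no compression; output -37 dBFS.
Stage 3: -37 dBFS ≤ -9 dBFS, so stage 3 doesn't engage; output -37 dBFS.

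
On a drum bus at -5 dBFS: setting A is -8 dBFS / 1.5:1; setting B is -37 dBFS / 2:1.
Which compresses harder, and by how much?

A: overshoot 3 dB → output overshoot 2 dB → GR 1 dB.
B: overshoot 32 dB → output overshoot 16 dB → GR 16 dB.
B reduces 15 dB more.

B, by 15 dB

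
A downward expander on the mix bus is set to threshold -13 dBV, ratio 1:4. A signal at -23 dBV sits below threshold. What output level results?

-53 dBV

Undershoot = (-13) − (-23) = 10 dB.
At 1:4, that expands to 40 dB under threshold.
Output = -13 − 40 = -53 dBV.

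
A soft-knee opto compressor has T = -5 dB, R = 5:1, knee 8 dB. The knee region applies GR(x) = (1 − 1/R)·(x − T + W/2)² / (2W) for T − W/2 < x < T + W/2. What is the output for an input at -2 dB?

x − T + W/2 = -2 − (-5) + 4 = 7.
GR = (1 − 1/5) × 7² / 16 = 0.8 × 49 / 16 = 2.45 dB.
Output = -2 − 2.45 = -4.45 dB.

-4.45 dB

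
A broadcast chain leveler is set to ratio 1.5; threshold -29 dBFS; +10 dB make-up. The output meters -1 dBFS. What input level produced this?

-2 dBFS

Stripping the +10 dB make-up gives -11 dBFS at the gain stage.
That's 18 dB above the -29 dBFS threshold.
Input overshoot = R × output overshoot = 27 dB → input = -29 + 27 = -2 dBFS.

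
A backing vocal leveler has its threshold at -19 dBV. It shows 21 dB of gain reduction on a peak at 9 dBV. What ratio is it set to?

Input overshoot = 9 − (-19) = 28 dB.
Output overshoot = 28 − 21 = 7 dB.
Ratio = input overshoot / output overshoot = 28 / 7 = 4.

4:1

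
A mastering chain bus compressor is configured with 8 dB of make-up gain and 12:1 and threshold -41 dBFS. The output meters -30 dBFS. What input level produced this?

-5 dBFS

Before make-up, the level was -30 − 8 = -38 dBFS.
That's 3 dB above the -41 dBFS threshold.
Input overshoot = R × output overshoot = 36 dB → input = -41 + 36 = -5 dBFS.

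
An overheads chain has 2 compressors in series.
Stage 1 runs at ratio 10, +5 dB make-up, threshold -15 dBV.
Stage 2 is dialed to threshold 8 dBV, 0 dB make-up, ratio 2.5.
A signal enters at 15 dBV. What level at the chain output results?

Stage 1: 15 dBV is 30 dB over -15 dBV; at 10:1 that becomes 3 dB over, giving -12 dBV; +5 dB make-up → -7 dBV.
Stage 2: -7 dBV is at or below the 8 dBV threshold — no compression; output -7 dBV.

-7 dBV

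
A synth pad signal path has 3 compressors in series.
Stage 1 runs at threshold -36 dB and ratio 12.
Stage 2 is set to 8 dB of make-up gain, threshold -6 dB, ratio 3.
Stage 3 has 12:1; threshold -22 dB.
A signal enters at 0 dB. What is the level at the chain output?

-25 dB

Stage 1: overshoot 36 dB → 36/12 = 3 dB → -33 dB.
Stage 2: below threshold (-33 ≤ -6); passes unchanged; make-up brings it to -25 dB.
Stage 3: -25 dB is at or below the -22 dB threshold — no compression; output -25 dB.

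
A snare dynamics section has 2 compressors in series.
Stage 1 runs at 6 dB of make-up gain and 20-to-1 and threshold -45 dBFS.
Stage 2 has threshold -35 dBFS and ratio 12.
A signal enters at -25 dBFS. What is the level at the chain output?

Stage 1: 20 dB above -45 dBFS, reduced 20:1 to 1 dB above → -44 dBFS; +6 dB make-up → -38 dBFS.
Stage 2: -38 dBFS is at or below the -35 dBFS threshold — no compression; output -38 dBFS.

-38 dBFS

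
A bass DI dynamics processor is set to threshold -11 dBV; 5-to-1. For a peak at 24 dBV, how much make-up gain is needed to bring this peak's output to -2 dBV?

The peak compresses to -11 + 35/5 = -4 dBV.
To reach -2 dBV requires -2 − (-4) = 2 dB of make-up.

2 dB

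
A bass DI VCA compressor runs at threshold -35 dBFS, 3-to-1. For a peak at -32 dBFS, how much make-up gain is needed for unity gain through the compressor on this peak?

Without make-up, output = threshold + overshoot/3 = -35 + 1 = -34 dBFS.
Gap to target: 2 dB.

2 dB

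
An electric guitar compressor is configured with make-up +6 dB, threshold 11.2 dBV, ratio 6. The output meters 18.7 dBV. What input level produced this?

20.2 dBV

Before make-up, the level was 18.7 − 6 = 12.7 dBV.
Post-compression overshoot = 12.7 − 11.2 = 1.5 dB.
Before 6:1 compression the overshoot was 1.5 × 6 = 9 dB, so input = 11.2 + 9 = 20.2 dBV.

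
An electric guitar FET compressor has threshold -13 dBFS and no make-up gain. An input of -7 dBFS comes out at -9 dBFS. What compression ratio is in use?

1.5:1

Input overshoot = -7 − (-13) = 6 dB; output overshoot = -9 − (-13) = 4 dB.
Ratio = 6 / 4 = 1.5.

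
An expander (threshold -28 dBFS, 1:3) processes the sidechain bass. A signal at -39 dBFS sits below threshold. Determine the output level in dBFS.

-61 dBFS

Undershoot = (-28) − (-39) = 11 dB.
At 1:3, that expands to 33 dB under threshold.
Output = -28 − 33 = -61 dBFS.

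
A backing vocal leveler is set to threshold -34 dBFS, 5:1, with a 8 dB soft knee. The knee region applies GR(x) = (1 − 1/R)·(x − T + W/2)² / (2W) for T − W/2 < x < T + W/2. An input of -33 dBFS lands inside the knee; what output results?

-34.25 dBFS

x − T + W/2 = -33 − (-34) + 4 = 5.
GR = (1 − 1/5) × 5² / 16 = 0.8 × 25 / 16 = 1.25 dB.
Output = -33 − 1.25 = -34.25 dBFS.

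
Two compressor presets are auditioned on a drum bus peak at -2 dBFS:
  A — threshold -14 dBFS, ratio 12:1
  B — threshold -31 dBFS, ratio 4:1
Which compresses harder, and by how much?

A: 12 dB over, compressed to 1 dB over, so 11 dB of GR.
B: 29 dB over, compressed to 7.25 dB over, so 21.75 dB of GR.
B applies 10.75 dB more gain reduction.

B, by 10.75 dB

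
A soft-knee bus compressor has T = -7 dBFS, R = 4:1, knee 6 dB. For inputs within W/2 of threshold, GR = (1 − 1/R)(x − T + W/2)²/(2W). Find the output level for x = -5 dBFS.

-6.5625 dBFS

x − T + W/2 = -5 − (-7) + 3 = 5.
GR = (1 − 1/4) × 5² / 12 = 0.75 × 25 / 12 = 1.5625 dB.
Output = -5 − 1.5625 = -6.5625 dBFS.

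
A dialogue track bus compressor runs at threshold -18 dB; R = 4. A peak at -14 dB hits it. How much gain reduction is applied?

-14 dB exceeds the threshold by 4 dB.
A 4:1 ratio leaves 1 dB of that excess.
So the signal is attenuated by 4 − 1 = 3 dB.

3 dB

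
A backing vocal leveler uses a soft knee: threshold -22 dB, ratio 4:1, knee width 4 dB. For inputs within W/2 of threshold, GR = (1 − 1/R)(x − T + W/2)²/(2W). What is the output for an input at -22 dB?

x − T + W/2 = -22 − (-22) + 2 = 2.
GR = (1 − 1/4) × 2² / 8 = 0.75 × 4 / 8 = 0.375 dB.
Output = -22 − 0.375 = -22.375 dB.

-22.375 dB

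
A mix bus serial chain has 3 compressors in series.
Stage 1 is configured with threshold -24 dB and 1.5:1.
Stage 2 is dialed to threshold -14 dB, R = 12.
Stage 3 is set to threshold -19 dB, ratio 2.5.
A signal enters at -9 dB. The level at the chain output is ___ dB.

Stage 1: -9 dB is 15 dB over -24 dB; at 1.5:1 that becomes 10 dB over, giving -14 dB.
Stage 2: -14 dB is at or below the -14 dB threshold — no compression; output -14 dB.
Stage 3: -14 dB is 5 dB over -19 dB; at 2.5:1 that becomes 2 dB over, giving -17 dB.

-17 dB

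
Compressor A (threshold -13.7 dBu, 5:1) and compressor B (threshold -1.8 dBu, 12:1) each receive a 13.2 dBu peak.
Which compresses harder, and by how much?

A, by 7.77 dB

A: overshoot 26.9 dB → output overshoot 5.38 dB → GR 21.52 dB.
B: overshoot 15 dB → output overshoot 1.25 dB → GR 13.75 dB.
A applies 7.77 dB more gain reduction.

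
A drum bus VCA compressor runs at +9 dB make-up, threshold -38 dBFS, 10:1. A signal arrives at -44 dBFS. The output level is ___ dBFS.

-35 dBFS

-44 dBFS is 6 dB below the -38 dBFS threshold, so no gain reduction is applied.
Make-up gain adds 9 dB: -44 + 9 = -35 dBFS.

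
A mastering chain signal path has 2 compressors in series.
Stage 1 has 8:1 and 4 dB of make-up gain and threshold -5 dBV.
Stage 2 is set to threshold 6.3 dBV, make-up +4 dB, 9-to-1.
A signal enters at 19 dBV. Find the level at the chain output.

6 dBV

Stage 1: overshoot 24 dB → 24/8 = 3 dB → -2 dBV; +4 dB make-up → 2 dBV.
Stage 2: below threshold (2 ≤ 6.3); passes unchanged; make-up brings it to 6 dBV.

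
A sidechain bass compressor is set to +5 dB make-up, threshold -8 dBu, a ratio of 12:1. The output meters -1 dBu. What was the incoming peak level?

16 dBu

Remove make-up: -1 − 5 = -6 dBu.
Post-compression overshoot = -6 − (-8) = 2 dB.
Before 12:1 compression the overshoot was 2 × 12 = 24 dB, so input = -8 + 24 = 16 dBu.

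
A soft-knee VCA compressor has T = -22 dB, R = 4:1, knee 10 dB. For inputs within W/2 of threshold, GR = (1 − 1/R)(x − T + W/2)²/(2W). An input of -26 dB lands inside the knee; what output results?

x − T + W/2 = -26 − (-22) + 5 = 1.
GR = (1 − 1/4) × 1² / 20 = 0.75 × 1 / 20 = 0.0375 dB.
Output = -26 − 0.0375 = -26.0375 dB.

-26.0375 dB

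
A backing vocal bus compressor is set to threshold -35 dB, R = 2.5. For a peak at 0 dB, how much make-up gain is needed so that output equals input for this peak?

21 dB

Without make-up, output = threshold + overshoot/2.5 = -35 + 14 = -21 dB.
Gap to target: 21 dB.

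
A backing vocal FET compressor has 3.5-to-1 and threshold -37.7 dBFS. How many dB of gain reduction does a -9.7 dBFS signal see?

20 dB

-9.7 dBFS exceeds the threshold by 28 dB.
A 3.5:1 ratio leaves 8 dB of that excess.
GR = overshoot in − overshoot out = 28 − 8 = 20 dB.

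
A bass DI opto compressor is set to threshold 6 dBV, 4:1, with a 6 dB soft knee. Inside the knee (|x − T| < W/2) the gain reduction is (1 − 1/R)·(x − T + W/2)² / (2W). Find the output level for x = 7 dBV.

6 dBV

x − T + W/2 = 7 − 6 + 3 = 4.
GR = (1 − 1/4) × 4² / 12 = 0.75 × 16 / 12 = 1 dB.
Output = 7 − 1 = 6 dBV.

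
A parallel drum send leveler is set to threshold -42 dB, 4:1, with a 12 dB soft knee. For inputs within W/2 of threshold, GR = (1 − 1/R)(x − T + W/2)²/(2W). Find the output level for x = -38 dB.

-41.125 dB

x − T + W/2 = -38 − (-42) + 6 = 10.
GR = (1 − 1/4) × 10² / 24 = 0.75 × 100 / 24 = 3.125 dB.
Output = -38 − 3.125 = -41.125 dB.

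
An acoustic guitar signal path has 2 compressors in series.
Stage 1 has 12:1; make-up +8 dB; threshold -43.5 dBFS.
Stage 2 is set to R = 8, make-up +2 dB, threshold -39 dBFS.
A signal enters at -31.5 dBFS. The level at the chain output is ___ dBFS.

-36.4375 dBFS

Stage 1: -31.5 dBFS is 12 dB over -43.5 dBFS; at 12:1 that becomes 1 dB over, giving -42.5 dBFS; +8 dB make-up → -34.5 dBFS.
Stage 2: 4.5 dB above -39 dBFS, reduced 8:1 to 0.5625 dB above → -38.4375 dBFS; +2 dB make-up → -36.4375 dBFS.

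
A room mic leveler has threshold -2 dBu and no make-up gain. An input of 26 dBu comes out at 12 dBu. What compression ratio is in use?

2:1

Input overshoot = 26 − (-2) = 28 dB; output overshoot = 12 − (-2) = 14 dB.
Ratio = 28 / 14 = 2.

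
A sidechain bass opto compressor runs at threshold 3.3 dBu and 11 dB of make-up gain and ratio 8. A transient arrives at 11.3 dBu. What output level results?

The input is 8 dB above the 3.3 dBu threshold.
8:1 compression reduces that to 8/8 = 1 dB over.
So the level is 3.3 + 1 = 4.3 dBu; make-up adds 11 dB, giving 15.3 dBu.

15.3 dBu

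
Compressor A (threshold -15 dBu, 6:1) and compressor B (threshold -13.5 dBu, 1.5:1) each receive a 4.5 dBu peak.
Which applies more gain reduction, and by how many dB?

A, by 10.25 dB

A: GR = 19.5 − 19.5/6 = 16.25 dB.
B: GR = 18 − 18/1.5 = 6 dB.
Difference: 10.25 dB in favour of A.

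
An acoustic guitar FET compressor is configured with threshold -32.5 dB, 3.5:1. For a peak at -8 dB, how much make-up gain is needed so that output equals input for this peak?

17.5 dB

The peak compresses to -32.5 + 24.5/3.5 = -25.5 dB.
To reach -8 dB requires -8 − (-25.5) = 17.5 dB of make-up.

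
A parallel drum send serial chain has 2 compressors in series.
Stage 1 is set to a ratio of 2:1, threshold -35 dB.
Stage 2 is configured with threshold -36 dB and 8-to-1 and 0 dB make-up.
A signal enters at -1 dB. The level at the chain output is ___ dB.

Stage 1: overshoot 34 dB → 34/2 = 17 dB → -18 dB.
Stage 2: 18 dB above -36 dB, reduced 8:1 to 2.25 dB above → -33.75 dB.

-33.75 dB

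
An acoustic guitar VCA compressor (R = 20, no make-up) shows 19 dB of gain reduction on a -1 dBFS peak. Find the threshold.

Gain reduction = -1 − (-20) = 19 dB; output overshoot = GR / (R − 1) = 19 / 19 = 1 dB.
Threshold = output − output overshoot = -20 − 1 = -21 dBFS.

-21 dBFS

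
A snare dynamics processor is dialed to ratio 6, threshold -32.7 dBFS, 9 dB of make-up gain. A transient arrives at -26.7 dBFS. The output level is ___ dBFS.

Overshoot: -26.7 − (-32.7) = 6 dB.
The 6 dB excess becomes 1 dB after 6:1 reduction.
So the level is -32.7 + 1 = -31.7 dBFS; make-up adds 9 dB, giving -22.7 dBFS.

-22.7 dBFS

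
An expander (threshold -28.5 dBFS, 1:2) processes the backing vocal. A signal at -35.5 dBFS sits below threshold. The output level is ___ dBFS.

The input is 7 dB below the -28.5 dBFS threshold.
A 1:2 expander multiplies undershoot by 2: 7 × 2 = 14 dB below threshold.
Output = -28.5 − 14 = -42.5 dBFS.

-42.5 dBFS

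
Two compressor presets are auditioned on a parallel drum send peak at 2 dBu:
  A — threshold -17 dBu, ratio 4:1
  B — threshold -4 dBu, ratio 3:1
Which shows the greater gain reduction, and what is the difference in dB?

A, by 10.25 dB

A: 19 dB over, compressed to 4.75 dB over, so 14.25 dB of GR.
B: 6 dB over, compressed to 2 dB over, so 4 dB of GR.
Difference: 10.25 dB in favour of A.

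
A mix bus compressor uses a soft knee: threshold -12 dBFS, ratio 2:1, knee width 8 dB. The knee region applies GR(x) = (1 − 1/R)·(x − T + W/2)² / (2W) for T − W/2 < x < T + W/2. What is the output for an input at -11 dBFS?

-11.78125 dBFS

x − T + W/2 = -11 − (-12) + 4 = 5.
GR = (1 − 1/2) × 5² / 16 = 0.5 × 25 / 16 = 0.78125 dB.
Output = -11 − 0.78125 = -11.78125 dBFS.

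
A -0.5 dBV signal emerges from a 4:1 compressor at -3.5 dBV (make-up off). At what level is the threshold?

-4.5 dBV

Input is 4 dB above T (since output overshoot × R = input overshoot: (-3.5 − T)·4 = -0.5 − T gives T = -4.5 dBV).
Check: -4.5 + (-0.5 − (-4.5))/4 = -4.5 + 1 = -3.5 dBV. ✓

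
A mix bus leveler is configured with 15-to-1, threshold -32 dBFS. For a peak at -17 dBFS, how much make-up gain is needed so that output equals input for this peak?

14 dB

Overshoot 15 dB → 15/15 = 1 dB after compression, so the compressed level is -32 + 1 = -31 dBFS.
Make-up = target − compressed = -17 − (-31) = 14 dB.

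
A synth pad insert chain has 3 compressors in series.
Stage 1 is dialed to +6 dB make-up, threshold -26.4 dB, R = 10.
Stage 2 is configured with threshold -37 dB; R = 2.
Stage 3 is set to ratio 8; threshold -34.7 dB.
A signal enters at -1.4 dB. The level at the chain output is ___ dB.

-33.79375 dB

Stage 1: 25 dB above -26.4 dB, reduced 10:1 to 2.5 dB above → -23.9 dB; +6 dB make-up → -17.9 dB.
Stage 2: -17.9 dB is 19.1 dB over -37 dB; at 2:1 that becomes 9.55 dB over, giving -27.45 dB.
Stage 3: -27.45 dB is 7.25 dB over -34.7 dB; at 8:1 that becomes 0.90625 dB over, giving -33.79375 dB.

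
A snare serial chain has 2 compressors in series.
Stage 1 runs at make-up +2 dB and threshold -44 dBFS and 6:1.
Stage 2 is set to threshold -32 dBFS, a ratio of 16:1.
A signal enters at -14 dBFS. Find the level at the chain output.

Stage 1: -14 dBFS is 30 dB over -44 dBFS; at 6:1 that becomes 5 dB over, giving -39 dBFS; +2 dB make-up → -37 dBFS.
Stage 2: -37 dBFS is at or below the -32 dBFS threshold — no compression; output -37 dBFS.

-37 dBFS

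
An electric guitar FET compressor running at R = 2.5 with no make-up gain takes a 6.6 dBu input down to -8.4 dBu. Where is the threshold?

-18.4 dBu

Let T be the threshold. Output overshoot = (input overshoot)/R, so -8.4 − T = (6.6 − T)/2.5.
2.5·(-8.4 − T) = 6.6 − T → 1.5·T = -21 − 6.6 = -27.6.
T = -27.6/1.5 = -18.4 dBu.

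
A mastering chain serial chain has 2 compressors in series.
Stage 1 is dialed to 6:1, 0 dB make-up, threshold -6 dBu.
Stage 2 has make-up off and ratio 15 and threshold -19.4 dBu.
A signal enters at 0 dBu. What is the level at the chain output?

Stage 1: 0 dBu is 6 dB over -6 dBu; at 6:1 that becomes 1 dB over, giving -5 dBu.
Stage 2: -5 dBu is 14.4 dB over -19.4 dBu; at 15:1 that becomes 0.96 dB over, giving -18.44 dBu.

-18.44 dBu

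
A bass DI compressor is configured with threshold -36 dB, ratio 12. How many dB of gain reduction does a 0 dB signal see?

0 dB exceeds the threshold by 36 dB.
At 12:1, output sits 36/12 = 3 dB above threshold.
So the signal is attenuated by 36 − 3 = 33 dB.

33 dB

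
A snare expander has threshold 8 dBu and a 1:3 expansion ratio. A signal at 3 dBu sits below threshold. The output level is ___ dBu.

Undershoot = 8 − 3 = 5 dB.
At 1:3, that expands to 15 dB under threshold.
Output = 8 − 15 = -7 dBu.

-7 dBu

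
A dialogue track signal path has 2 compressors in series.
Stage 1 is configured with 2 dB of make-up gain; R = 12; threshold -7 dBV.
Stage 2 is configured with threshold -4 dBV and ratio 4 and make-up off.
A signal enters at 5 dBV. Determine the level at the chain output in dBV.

Stage 1: 5 dBV is 12 dB over -7 dBV; at 12:1 that becomes 1 dB over, giving -6 dBV; +2 dB make-up → -4 dBV.
Stage 2: -4 dBV is at or below the -4 dBV threshold — no compression; output -4 dBV.

-4 dBV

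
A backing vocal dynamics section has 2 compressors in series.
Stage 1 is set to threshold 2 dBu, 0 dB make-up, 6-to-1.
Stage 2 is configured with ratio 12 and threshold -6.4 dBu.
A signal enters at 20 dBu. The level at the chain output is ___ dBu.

-5.45 dBu

Stage 1: overshoot 18 dB → 18/6 = 3 dB → 5 dBu.
Stage 2: 5 dBu is 11.4 dB over -6.4 dBu; at 12:1 that becomes 0.95 dB over, giving -5.45 dBu.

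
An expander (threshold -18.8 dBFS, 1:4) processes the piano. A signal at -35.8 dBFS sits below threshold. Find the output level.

-86.8 dBFS

Undershoot = (-18.8) − (-35.8) = 17 dB.
At 1:4, that expands to 68 dB under threshold.
Output = -18.8 − 68 = -86.8 dBFS.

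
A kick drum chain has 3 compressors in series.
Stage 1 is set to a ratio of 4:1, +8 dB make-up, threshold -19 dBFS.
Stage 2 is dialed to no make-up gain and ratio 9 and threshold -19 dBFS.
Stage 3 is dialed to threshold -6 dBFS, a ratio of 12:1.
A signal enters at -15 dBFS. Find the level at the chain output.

Stage 1: -15 dBFS is 4 dB over -19 dBFS; at 4:1 that becomes 1 dB over, giving -18 dBFS; +8 dB make-up → -10 dBFS.
Stage 2: 9 dB above -19 dBFS, reduced 9:1 to 1 dB above → -18 dBFS.
Stage 3: -18 dBFS ≤ -6 dBFS, so stage 3 doesn't engage; output -18 dBFS.

-18 dBFS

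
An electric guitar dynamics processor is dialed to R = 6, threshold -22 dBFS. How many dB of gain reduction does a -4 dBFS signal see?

15 dB

The signal is 18 dB above threshold.
At 6:1, output sits 18/6 = 3 dB above threshold.
So the signal is attenuated by 18 − 3 = 15 dB.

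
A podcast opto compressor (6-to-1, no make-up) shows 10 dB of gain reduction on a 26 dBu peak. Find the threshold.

14 dBu

Gain reduction = 26 − 16 = 10 dB; output overshoot = GR / (R − 1) = 10 / 5 = 2 dB.
Threshold = output − output overshoot = 16 − 2 = 14 dBu.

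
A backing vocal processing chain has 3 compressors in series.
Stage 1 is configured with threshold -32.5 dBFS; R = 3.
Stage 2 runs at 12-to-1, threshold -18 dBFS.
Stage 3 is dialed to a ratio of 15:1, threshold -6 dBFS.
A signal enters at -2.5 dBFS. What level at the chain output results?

Stage 1: -2.5 dBFS is 30 dB over -32.5 dBFS; at 3:1 that becomes 10 dB over, giving -22.5 dBFS.
Stage 2: -22.5 dBFS ≤ -18 dBFS, so stage 2 doesn't engage; output -22.5 dBFS.
Stage 3: -22.5 dBFS is at or below the -6 dBFS threshold — no compression; output -22.5 dBFS.

-22.5 dBFS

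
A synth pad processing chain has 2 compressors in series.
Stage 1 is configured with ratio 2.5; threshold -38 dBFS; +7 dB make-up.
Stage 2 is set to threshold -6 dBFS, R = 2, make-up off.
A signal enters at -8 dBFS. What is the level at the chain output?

Stage 1: -8 dBFS is 30 dB over -38 dBFS; at 2.5:1 that becomes 12 dB over, giving -26 dBFS; +7 dB make-up → -19 dBFS.
Stage 2: below threshold (-19 ≤ -6); passes unchanged; output -19 dBFS.

-19 dBFS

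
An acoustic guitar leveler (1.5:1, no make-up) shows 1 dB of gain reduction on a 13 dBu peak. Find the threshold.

Gain reduction = 13 − 12 = 1 dB; output overshoot = GR / (R − 1) = 1 / 0.5 = 2 dB.
Threshold = output − output overshoot = 12 − 2 = 10 dBu.

10 dBu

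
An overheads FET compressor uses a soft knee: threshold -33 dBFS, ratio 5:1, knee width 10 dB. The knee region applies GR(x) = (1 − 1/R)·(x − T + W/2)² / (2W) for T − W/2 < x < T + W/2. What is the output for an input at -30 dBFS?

-32.56 dBFS

x − T + W/2 = -30 − (-33) + 5 = 8.
GR = (1 − 1/5) × 8² / 20 = 0.8 × 64 / 20 = 2.56 dB.
Output = -30 − 2.56 = -32.56 dBFS.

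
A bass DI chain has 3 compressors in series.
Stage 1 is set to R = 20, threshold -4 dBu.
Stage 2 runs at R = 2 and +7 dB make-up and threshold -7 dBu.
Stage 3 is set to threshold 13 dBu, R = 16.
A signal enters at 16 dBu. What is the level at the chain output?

Stage 1: overshoot 20 dB → 20/20 = 1 dB → -3 dBu.
Stage 2: overshoot 4 dB → 4/2 = 2 dB → -5 dBu; +7 dB make-up → 2 dBu.
Stage 3: 2 dBu ≤ 13 dBu, so stage 3 doesn't engage; output 2 dBu.

2 dBu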